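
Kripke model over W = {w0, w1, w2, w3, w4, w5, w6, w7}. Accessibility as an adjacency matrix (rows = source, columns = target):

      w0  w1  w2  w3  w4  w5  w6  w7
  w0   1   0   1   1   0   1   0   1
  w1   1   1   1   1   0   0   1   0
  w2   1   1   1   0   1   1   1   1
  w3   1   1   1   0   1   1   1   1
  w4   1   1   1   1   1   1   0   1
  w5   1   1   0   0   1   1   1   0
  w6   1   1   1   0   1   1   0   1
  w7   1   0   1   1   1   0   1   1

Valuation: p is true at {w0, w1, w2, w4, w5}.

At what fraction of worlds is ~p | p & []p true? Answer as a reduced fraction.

w0: ~p is F, p & []p is F. ✗
w1: ~p is F, p & []p is F. ✗
w2: ~p is F, p & []p is F. ✗
w3: ~p is T, p & []p is F. ✓
w4: ~p is F, p & []p is F. ✗
w5: ~p is F, p & []p is F. ✗
w6: ~p is T, p & []p is F. ✓
w7: ~p is T, p & []p is F. ✓
That's 3 of 8 worlds, so 3/8.

3/8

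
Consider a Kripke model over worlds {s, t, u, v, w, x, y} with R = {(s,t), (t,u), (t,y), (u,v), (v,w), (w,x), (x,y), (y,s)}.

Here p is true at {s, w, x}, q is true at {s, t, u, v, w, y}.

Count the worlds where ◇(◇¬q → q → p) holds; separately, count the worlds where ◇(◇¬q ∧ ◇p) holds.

7 and 1

For ◇(◇¬q → q → p):
s: successors {t}; ◇¬q → q → p there: t:T. ✓
t: successors {u, y}; ◇¬q → q → p there: u:T, y:T. ✓
u: successors {v}; ◇¬q → q → p there: v:T. ✓
v: successors {w}; ◇¬q → q → p there: w:T. ✓
w: successors {x}; ◇¬q → q → p there: x:T. ✓
x: successors {y}; ◇¬q → q → p there: y:T. ✓
y: successors {s}; ◇¬q → q → p there: s:T. ✓
— 7 worlds.
For ◇(◇¬q ∧ ◇p):
s: successors {t}; ◇¬q ∧ ◇p there: t:F. ✗
t: successors {u, y}; ◇¬q ∧ ◇p there: u:F, y:F. ✗
u: successors {v}; ◇¬q ∧ ◇p there: v:F. ✗
v: successors {w}; ◇¬q ∧ ◇p there: w:T. ✓
w: successors {x}; ◇¬q ∧ ◇p there: x:F. ✗
x: successors {y}; ◇¬q ∧ ◇p there: y:F. ✗
y: successors {s}; ◇¬q ∧ ◇p there: s:F. ✗
— 1 world.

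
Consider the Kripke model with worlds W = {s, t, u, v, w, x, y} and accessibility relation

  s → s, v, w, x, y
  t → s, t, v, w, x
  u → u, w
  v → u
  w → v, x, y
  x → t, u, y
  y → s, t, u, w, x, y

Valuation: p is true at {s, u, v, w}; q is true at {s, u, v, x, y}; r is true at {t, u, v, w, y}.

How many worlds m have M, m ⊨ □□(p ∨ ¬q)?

1

s: successors {s, v, w, x, y}; □(p ∨ ¬q) there: s:F, v:T, w:F, x:F, y:F. ✗
t: successors {s, t, v, w, x}; □(p ∨ ¬q) there: s:F, t:F, v:T, w:F, x:F. ✗
u: successors {u, w}; □(p ∨ ¬q) there: u:T, w:F. ✗
v: successors {u}; □(p ∨ ¬q) there: u:T. ✓
w: successors {v, x, y}; □(p ∨ ¬q) there: v:T, x:F, y:F. ✗
x: successors {t, u, y}; □(p ∨ ¬q) there: t:F, u:T, y:F. ✗
y: successors {s, t, u, w, x, y}; □(p ∨ ¬q) there: s:F, t:F, u:T, w:F, x:F, y:F. ✗
Satisfying worlds: {v}.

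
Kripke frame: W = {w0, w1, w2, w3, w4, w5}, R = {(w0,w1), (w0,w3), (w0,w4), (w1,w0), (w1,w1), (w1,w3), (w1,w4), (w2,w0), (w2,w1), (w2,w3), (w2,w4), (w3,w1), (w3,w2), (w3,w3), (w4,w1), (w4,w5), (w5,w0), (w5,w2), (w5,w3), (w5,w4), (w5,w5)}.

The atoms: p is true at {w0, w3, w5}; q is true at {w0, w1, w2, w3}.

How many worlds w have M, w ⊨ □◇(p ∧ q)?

2

w0: successors {w1, w3, w4}; ◇(p ∧ q) there: w1:T, w3:T, w4:F. ✗
w1: successors {w0, w1, w3, w4}; ◇(p ∧ q) there: w0:T, w1:T, w3:T, w4:F. ✗
w2: successors {w0, w1, w3, w4}; ◇(p ∧ q) there: w0:T, w1:T, w3:T, w4:F. ✗
w3: successors {w1, w2, w3}; ◇(p ∧ q) there: w1:T, w2:T, w3:T. ✓
w4: successors {w1, w5}; ◇(p ∧ q) there: w1:T, w5:T. ✓
w5: successors {w0, w2, w3, w4, w5}; ◇(p ∧ q) there: w0:T, w2:T, w3:T, w4:F, w5:T. ✗
Satisfying worlds: {w3, w4}.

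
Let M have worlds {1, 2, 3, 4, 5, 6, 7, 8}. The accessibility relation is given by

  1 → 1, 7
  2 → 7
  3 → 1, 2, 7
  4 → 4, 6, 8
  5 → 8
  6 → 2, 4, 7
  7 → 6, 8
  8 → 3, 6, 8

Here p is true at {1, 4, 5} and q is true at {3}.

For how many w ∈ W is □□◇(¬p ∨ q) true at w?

8

1: successors {1, 7}; □◇(¬p ∨ q) there: 1:T, 7:T. ✓
2: successors {7}; □◇(¬p ∨ q) there: 7:T. ✓
3: successors {1, 2, 7}; □◇(¬p ∨ q) there: 1:T, 2:T, 7:T. ✓
4: successors {4, 6, 8}; □◇(¬p ∨ q) there: 4:T, 6:T, 8:T. ✓
5: successors {8}; □◇(¬p ∨ q) there: 8:T. ✓
6: successors {2, 4, 7}; □◇(¬p ∨ q) there: 2:T, 4:T, 7:T. ✓
7: successors {6, 8}; □◇(¬p ∨ q) there: 6:T, 8:T. ✓
8: successors {3, 6, 8}; □◇(¬p ∨ q) there: 3:T, 6:T, 8:T. ✓
Satisfying worlds: {1, 2, 3, 4, 5, 6, 7, 8}.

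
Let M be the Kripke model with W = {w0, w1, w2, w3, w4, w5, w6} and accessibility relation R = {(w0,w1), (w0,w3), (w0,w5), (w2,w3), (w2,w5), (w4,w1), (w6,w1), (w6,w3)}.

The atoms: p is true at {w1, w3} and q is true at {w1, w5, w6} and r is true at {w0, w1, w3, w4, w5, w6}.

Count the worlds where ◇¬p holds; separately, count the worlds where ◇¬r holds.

2 and 0

For ◇¬p:
w0: successors {w1, w3, w5}; ¬p there: w1:F, w3:F, w5:T. ✓
w1: no successors, so ◇¬p fails. ✗
w2: successors {w3, w5}; ¬p there: w3:F, w5:T. ✓
w3: no successors, so ◇¬p fails. ✗
w4: successors {w1}; ¬p there: w1:F. ✗
w5: no successors, so ◇¬p fails. ✗
w6: successors {w1, w3}; ¬p there: w1:F, w3:F. ✗
— 2 worlds.
For ◇¬r:
w0: successors {w1, w3, w5}; ¬r there: w1:F, w3:F, w5:F. ✗
w1: no successors, so ◇¬r fails. ✗
w2: successors {w3, w5}; ¬r there: w3:F, w5:F. ✗
w3: no successors, so ◇¬r fails. ✗
w4: successors {w1}; ¬r there: w1:F. ✗
w5: no successors, so ◇¬r fails. ✗
w6: successors {w1, w3}; ¬r there: w1:F, w3:F. ✗
— 0 worlds.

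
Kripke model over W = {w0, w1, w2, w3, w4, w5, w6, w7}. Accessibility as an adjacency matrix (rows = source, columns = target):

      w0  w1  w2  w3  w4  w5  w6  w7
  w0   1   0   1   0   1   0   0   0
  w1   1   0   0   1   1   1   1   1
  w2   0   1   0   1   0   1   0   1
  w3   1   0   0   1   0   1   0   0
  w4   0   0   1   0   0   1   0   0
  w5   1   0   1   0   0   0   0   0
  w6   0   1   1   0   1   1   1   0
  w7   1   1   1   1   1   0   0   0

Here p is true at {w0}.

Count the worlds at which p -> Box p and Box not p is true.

w0: p is T, Box p and Box not p is F. ✗
w1: p is F, Box p and Box not p is F. ✓
w2: p is F, Box p and Box not p is F. ✓
w3: p is F, Box p and Box not p is F. ✓
w4: p is F, Box p and Box not p is F. ✓
w5: p is F, Box p and Box not p is F. ✓
w6: p is F, Box p and Box not p is F. ✓
w7: p is F, Box p and Box not p is F. ✓
Satisfying worlds: {w1, w2, w3, w4, w5, w6, w7}.

7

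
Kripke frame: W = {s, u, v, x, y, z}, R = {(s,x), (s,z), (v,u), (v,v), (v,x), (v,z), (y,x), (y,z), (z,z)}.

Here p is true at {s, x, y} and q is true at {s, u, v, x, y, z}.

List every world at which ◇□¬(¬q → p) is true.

{s, v, y}

s: successors {x, z}; □¬(¬q → p) there: x:T, z:F. ✓
u: no successors, so ◇□¬(¬q → p) fails. ✗
v: successors {u, v, x, z}; □¬(¬q → p) there: u:T, v:F, x:T, z:F. ✓
x: no successors, so ◇□¬(¬q → p) fails. ✗
y: successors {x, z}; □¬(¬q → p) there: x:T, z:F. ✓
z: successors {z}; □¬(¬q → p) there: z:F. ✗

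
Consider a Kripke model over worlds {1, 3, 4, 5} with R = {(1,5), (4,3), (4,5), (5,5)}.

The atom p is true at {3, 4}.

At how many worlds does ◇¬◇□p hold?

1: successors {5}; ¬◇□p there: 5:T. ✓
3: no successors, so ◇¬◇□p fails. ✗
4: successors {3, 5}; ¬◇□p there: 3:T, 5:T. ✓
5: successors {5}; ¬◇□p there: 5:T. ✓
Satisfying worlds: {1, 4, 5}.

3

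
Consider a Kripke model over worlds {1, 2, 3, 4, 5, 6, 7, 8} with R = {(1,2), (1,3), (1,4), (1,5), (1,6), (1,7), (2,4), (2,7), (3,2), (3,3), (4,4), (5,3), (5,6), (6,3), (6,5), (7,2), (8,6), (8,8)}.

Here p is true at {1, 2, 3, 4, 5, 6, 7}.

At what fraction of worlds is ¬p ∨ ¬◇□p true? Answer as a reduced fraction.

1/8

1: ¬p is F, ¬◇□p is F. ✗
2: ¬p is F, ¬◇□p is F. ✗
3: ¬p is F, ¬◇□p is F. ✗
4: ¬p is F, ¬◇□p is F. ✗
5: ¬p is F, ¬◇□p is F. ✗
6: ¬p is F, ¬◇□p is F. ✗
7: ¬p is F, ¬◇□p is F. ✗
8: ¬p is T, ¬◇□p is F. ✓
That's 1 of 8 worlds, so 1/8.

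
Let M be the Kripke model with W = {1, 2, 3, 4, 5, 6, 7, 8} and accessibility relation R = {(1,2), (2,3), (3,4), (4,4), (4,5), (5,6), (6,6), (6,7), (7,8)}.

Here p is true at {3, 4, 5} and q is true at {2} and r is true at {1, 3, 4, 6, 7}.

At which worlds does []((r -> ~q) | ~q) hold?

{1, 2, 3, 4, 5, 6, 7, 8}

1: successors {2}; (r -> ~q) | ~q there: 2:T. ✓
2: successors {3}; (r -> ~q) | ~q there: 3:T. ✓
3: successors {4}; (r -> ~q) | ~q there: 4:T. ✓
4: successors {4, 5}; (r -> ~q) | ~q there: 4:T, 5:T. ✓
5: successors {6}; (r -> ~q) | ~q there: 6:T. ✓
6: successors {6, 7}; (r -> ~q) | ~q there: 6:T, 7:T. ✓
7: successors {8}; (r -> ~q) | ~q there: 8:T. ✓
8: no successors, so []((r -> ~q) | ~q) holds vacuously. ✓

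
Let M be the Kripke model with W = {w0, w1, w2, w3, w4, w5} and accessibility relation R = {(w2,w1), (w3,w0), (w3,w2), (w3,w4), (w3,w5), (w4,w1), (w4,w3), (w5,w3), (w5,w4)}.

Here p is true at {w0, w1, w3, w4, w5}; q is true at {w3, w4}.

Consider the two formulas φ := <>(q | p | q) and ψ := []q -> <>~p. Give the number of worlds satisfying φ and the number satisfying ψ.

For <>(q | p | q):
w0: no successors, so <>(q | p | q) fails. ✗
w1: no successors, so <>(q | p | q) fails. ✗
w2: successors {w1}; q | p | q there: w1:T. ✓
w3: successors {w0, w2, w4, w5}; q | p | q there: w0:T, w2:F, w4:T, w5:T. ✓
w4: successors {w1, w3}; q | p | q there: w1:T, w3:T. ✓
w5: successors {w3, w4}; q | p | q there: w3:T, w4:T. ✓
— 4 worlds.
For []q -> <>~p:
w0: []q is T, <>~p is F. ✗
w1: []q is T, <>~p is F. ✗
w2: []q is F, <>~p is F. ✓
w3: []q is F, <>~p is T. ✓
w4: []q is F, <>~p is F. ✓
w5: []q is T, <>~p is F. ✗
— 3 worlds.

4 and 3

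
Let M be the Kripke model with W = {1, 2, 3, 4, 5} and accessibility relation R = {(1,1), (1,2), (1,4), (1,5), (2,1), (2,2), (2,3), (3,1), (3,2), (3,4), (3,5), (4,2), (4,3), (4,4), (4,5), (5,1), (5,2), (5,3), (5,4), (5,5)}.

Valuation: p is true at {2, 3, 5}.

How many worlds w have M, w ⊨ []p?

0

1: successors {1, 2, 4, 5}; p there: 1:F, 2:T, 4:F, 5:T. ✗
2: successors {1, 2, 3}; p there: 1:F, 2:T, 3:T. ✗
3: successors {1, 2, 4, 5}; p there: 1:F, 2:T, 4:F, 5:T. ✗
4: successors {2, 3, 4, 5}; p there: 2:T, 3:T, 4:F, 5:T. ✗
5: successors {1, 2, 3, 4, 5}; p there: 1:F, 2:T, 3:T, 4:F, 5:T. ✗
Satisfying worlds: ∅.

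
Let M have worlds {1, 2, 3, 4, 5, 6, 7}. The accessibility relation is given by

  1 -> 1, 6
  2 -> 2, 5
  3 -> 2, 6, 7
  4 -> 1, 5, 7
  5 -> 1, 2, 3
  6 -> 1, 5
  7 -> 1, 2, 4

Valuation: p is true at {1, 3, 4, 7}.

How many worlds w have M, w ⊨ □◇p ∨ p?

5

1: □◇p is T, p is T. ✓
2: □◇p is F, p is F. ✗
3: □◇p is F, p is T. ✓
4: □◇p is T, p is T. ✓
5: □◇p is F, p is F. ✗
6: □◇p is T, p is F. ✓
7: □◇p is F, p is T. ✓
Satisfying worlds: {1, 3, 4, 6, 7}.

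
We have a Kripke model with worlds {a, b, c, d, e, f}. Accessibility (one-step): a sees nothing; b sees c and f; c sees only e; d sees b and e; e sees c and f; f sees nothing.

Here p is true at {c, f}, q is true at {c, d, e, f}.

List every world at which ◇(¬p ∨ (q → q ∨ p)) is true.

{b, c, d, e}

a: no successors, so ◇(¬p ∨ (q → q ∨ p)) fails. ✗
b: successors {c, f}; ¬p ∨ (q → q ∨ p) there: c:T, f:T. ✓
c: successors {e}; ¬p ∨ (q → q ∨ p) there: e:T. ✓
d: successors {b, e}; ¬p ∨ (q → q ∨ p) there: b:T, e:T. ✓
e: successors {c, f}; ¬p ∨ (q → q ∨ p) there: c:T, f:T. ✓
f: no successors, so ◇(¬p ∨ (q → q ∨ p)) fails. ✗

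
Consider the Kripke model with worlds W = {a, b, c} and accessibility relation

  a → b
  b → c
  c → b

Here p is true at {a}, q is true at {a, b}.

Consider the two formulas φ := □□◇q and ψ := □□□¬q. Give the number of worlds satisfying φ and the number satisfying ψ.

2 and 1

For □□◇q:
a: successors {b}; □◇q there: b:T. ✓
b: successors {c}; □◇q there: c:F. ✗
c: successors {b}; □◇q there: b:T. ✓
— 2 worlds.
For □□□¬q:
a: successors {b}; □□¬q there: b:F. ✗
b: successors {c}; □□¬q there: c:T. ✓
c: successors {b}; □□¬q there: b:F. ✗
— 1 world.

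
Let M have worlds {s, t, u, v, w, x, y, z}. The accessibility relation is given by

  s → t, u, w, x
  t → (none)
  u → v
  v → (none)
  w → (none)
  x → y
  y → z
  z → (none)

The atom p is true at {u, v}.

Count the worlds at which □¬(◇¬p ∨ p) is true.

s: successors {t, u, w, x}; ¬(◇¬p ∨ p) there: t:T, u:F, w:T, x:F. ✗
t: no successors, so □¬(◇¬p ∨ p) holds vacuously. ✓
u: successors {v}; ¬(◇¬p ∨ p) there: v:F. ✗
v: no successors, so □¬(◇¬p ∨ p) holds vacuously. ✓
w: no successors, so □¬(◇¬p ∨ p) holds vacuously. ✓
x: successors {y}; ¬(◇¬p ∨ p) there: y:F. ✗
y: successors {z}; ¬(◇¬p ∨ p) there: z:T. ✓
z: no successors, so □¬(◇¬p ∨ p) holds vacuously. ✓
Satisfying worlds: {t, v, w, y, z}.

5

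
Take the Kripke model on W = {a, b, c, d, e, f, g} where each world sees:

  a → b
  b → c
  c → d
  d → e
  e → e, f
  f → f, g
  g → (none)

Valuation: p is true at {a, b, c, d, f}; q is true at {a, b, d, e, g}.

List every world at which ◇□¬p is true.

a: successors {b}; □¬p there: b:F. ✗
b: successors {c}; □¬p there: c:F. ✗
c: successors {d}; □¬p there: d:T. ✓
d: successors {e}; □¬p there: e:F. ✗
e: successors {e, f}; □¬p there: e:F, f:F. ✗
f: successors {f, g}; □¬p there: f:F, g:T. ✓
g: no successors, so ◇□¬p fails. ✗

{c, f}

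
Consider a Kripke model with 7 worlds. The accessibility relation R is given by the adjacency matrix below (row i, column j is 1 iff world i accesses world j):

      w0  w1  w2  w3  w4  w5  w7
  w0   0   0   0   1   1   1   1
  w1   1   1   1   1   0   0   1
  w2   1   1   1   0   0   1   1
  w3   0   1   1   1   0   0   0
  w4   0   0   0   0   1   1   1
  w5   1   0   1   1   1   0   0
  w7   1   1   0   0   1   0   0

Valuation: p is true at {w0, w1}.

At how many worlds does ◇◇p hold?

w0: successors {w3, w4, w5, w7}; ◇p there: w3:T, w4:F, w5:T, w7:T. ✓
w1: successors {w0, w1, w2, w3, w7}; ◇p there: w0:F, w1:T, w2:T, w3:T, w7:T. ✓
w2: successors {w0, w1, w2, w5, w7}; ◇p there: w0:F, w1:T, w2:T, w5:T, w7:T. ✓
w3: successors {w1, w2, w3}; ◇p there: w1:T, w2:T, w3:T. ✓
w4: successors {w4, w5, w7}; ◇p there: w4:F, w5:T, w7:T. ✓
w5: successors {w0, w2, w3, w4}; ◇p there: w0:F, w2:T, w3:T, w4:F. ✓
w7: successors {w0, w1, w4}; ◇p there: w0:F, w1:T, w4:F. ✓
Satisfying worlds: {w0, w1, w2, w3, w4, w5, w7}.

7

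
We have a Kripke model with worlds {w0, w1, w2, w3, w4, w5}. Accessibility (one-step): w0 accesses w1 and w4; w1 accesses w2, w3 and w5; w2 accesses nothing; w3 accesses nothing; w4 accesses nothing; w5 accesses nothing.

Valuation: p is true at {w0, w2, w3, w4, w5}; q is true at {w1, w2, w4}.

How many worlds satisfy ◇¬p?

w0: successors {w1, w4}; ¬p there: w1:T, w4:F. ✓
w1: successors {w2, w3, w5}; ¬p there: w2:F, w3:F, w5:F. ✗
w2: no successors, so ◇¬p fails. ✗
w3: no successors, so ◇¬p fails. ✗
w4: no successors, so ◇¬p fails. ✗
w5: no successors, so ◇¬p fails. ✗
Satisfying worlds: {w0}.

1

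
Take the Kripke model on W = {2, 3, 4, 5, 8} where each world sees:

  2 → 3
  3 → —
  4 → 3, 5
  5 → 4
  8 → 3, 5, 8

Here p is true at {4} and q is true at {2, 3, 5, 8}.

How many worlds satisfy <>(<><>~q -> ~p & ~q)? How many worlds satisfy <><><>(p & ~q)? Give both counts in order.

3 and 2

For <>(<><>~q -> ~p & ~q):
2: successors {3}; <><>~q -> ~p & ~q there: 3:T. ✓
3: no successors, so <>(<><>~q -> ~p & ~q) fails. ✗
4: successors {3, 5}; <><>~q -> ~p & ~q there: 3:T, 5:T. ✓
5: successors {4}; <><>~q -> ~p & ~q there: 4:F. ✗
8: successors {3, 5, 8}; <><>~q -> ~p & ~q there: 3:T, 5:T, 8:F. ✓
— 3 worlds.
For <><><>(p & ~q):
2: successors {3}; <><>(p & ~q) there: 3:F. ✗
3: no successors, so <><><>(p & ~q) fails. ✗
4: successors {3, 5}; <><>(p & ~q) there: 3:F, 5:F. ✗
5: successors {4}; <><>(p & ~q) there: 4:T. ✓
8: successors {3, 5, 8}; <><>(p & ~q) there: 3:F, 5:F, 8:T. ✓
— 2 worlds.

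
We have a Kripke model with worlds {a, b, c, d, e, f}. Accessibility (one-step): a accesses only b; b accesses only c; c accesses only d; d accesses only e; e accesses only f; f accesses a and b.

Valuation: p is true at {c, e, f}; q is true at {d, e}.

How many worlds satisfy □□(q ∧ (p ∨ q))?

2

a: successors {b}; □(q ∧ (p ∨ q)) there: b:F. ✗
b: successors {c}; □(q ∧ (p ∨ q)) there: c:T. ✓
c: successors {d}; □(q ∧ (p ∨ q)) there: d:T. ✓
d: successors {e}; □(q ∧ (p ∨ q)) there: e:F. ✗
e: successors {f}; □(q ∧ (p ∨ q)) there: f:F. ✗
f: successors {a, b}; □(q ∧ (p ∨ q)) there: a:F, b:F. ✗
Satisfying worlds: {b, c}.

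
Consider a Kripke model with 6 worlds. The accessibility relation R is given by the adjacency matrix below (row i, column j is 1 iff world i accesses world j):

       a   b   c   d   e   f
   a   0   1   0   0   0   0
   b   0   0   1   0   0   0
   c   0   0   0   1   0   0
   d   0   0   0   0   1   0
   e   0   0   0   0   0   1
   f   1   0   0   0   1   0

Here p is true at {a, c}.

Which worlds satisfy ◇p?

a: successors {b}; p there: b:F. ✗
b: successors {c}; p there: c:T. ✓
c: successors {d}; p there: d:F. ✗
d: successors {e}; p there: e:F. ✗
e: successors {f}; p there: f:F. ✗
f: successors {a, e}; p there: a:T, e:F. ✓

{b, f}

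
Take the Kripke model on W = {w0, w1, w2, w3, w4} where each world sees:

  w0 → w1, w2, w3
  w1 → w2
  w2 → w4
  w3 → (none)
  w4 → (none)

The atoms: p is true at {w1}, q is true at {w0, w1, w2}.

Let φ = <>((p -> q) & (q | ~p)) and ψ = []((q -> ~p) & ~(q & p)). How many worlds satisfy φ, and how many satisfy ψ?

For <>((p -> q) & (q | ~p)):
w0: successors {w1, w2, w3}; (p -> q) & (q | ~p) there: w1:T, w2:T, w3:T. ✓
w1: successors {w2}; (p -> q) & (q | ~p) there: w2:T. ✓
w2: successors {w4}; (p -> q) & (q | ~p) there: w4:T. ✓
w3: no successors, so <>((p -> q) & (q | ~p)) fails. ✗
w4: no successors, so <>((p -> q) & (q | ~p)) fails. ✗
— 3 worlds.
For []((q -> ~p) & ~(q & p)):
w0: successors {w1, w2, w3}; (q -> ~p) & ~(q & p) there: w1:F, w2:T, w3:T. ✗
w1: successors {w2}; (q -> ~p) & ~(q & p) there: w2:T. ✓
w2: successors {w4}; (q -> ~p) & ~(q & p) there: w4:T. ✓
w3: no successors, so []((q -> ~p) & ~(q & p)) holds vacuously. ✓
w4: no successors, so []((q -> ~p) & ~(q & p)) holds vacuously. ✓
— 4 worlds.

3 and 4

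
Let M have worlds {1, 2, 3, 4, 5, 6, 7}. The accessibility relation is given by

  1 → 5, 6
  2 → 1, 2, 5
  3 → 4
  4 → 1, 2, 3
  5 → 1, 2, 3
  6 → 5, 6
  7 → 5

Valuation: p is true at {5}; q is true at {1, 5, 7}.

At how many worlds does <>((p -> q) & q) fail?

1

1: successors {5, 6}; (p -> q) & q there: 5:T, 6:F. ✓
2: successors {1, 2, 5}; (p -> q) & q there: 1:T, 2:F, 5:T. ✓
3: successors {4}; (p -> q) & q there: 4:F. ✗
4: successors {1, 2, 3}; (p -> q) & q there: 1:T, 2:F, 3:F. ✓
5: successors {1, 2, 3}; (p -> q) & q there: 1:T, 2:F, 3:F. ✓
6: successors {5, 6}; (p -> q) & q there: 5:T, 6:F. ✓
7: successors {5}; (p -> q) & q there: 5:T. ✓
Satisfying worlds: {1, 2, 4, 5, 6, 7}.
So <>((p -> q) & q) fails at the other 1 world.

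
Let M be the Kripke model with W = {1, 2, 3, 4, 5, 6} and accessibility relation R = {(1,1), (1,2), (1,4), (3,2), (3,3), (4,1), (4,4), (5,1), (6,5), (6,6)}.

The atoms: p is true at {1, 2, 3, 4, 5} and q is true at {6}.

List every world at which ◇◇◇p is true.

{1, 3, 4, 5, 6}

1: successors {1, 2, 4}; ◇◇p there: 1:T, 2:F, 4:T. ✓
2: no successors, so ◇◇◇p fails. ✗
3: successors {2, 3}; ◇◇p there: 2:F, 3:T. ✓
4: successors {1, 4}; ◇◇p there: 1:T, 4:T. ✓
5: successors {1}; ◇◇p there: 1:T. ✓
6: successors {5, 6}; ◇◇p there: 5:T, 6:T. ✓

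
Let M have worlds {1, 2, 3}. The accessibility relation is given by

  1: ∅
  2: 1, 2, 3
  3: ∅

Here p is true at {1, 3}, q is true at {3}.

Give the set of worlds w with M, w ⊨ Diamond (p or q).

{2}

1: no successors, so Diamond (p or q) fails. ✗
2: successors {1, 2, 3}; p or q there: 1:T, 2:F, 3:T. ✓
3: no successors, so Diamond (p or q) fails. ✗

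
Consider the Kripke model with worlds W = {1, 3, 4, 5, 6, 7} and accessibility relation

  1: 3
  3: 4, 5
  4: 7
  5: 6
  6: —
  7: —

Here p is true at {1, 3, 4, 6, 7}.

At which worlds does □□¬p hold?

{4, 5, 6, 7}

1: successors {3}; □¬p there: 3:F. ✗
3: successors {4, 5}; □¬p there: 4:F, 5:F. ✗
4: successors {7}; □¬p there: 7:T. ✓
5: successors {6}; □¬p there: 6:T. ✓
6: no successors, so □□¬p holds vacuously. ✓
7: no successors, so □□¬p holds vacuously. ✓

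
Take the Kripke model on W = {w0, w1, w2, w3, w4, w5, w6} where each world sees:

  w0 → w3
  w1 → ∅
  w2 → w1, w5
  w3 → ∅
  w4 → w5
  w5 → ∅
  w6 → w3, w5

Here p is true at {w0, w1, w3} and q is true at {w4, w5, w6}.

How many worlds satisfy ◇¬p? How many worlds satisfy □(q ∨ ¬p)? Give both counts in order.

For ◇¬p:
w0: successors {w3}; ¬p there: w3:F. ✗
w1: no successors, so ◇¬p fails. ✗
w2: successors {w1, w5}; ¬p there: w1:F, w5:T. ✓
w3: no successors, so ◇¬p fails. ✗
w4: successors {w5}; ¬p there: w5:T. ✓
w5: no successors, so ◇¬p fails. ✗
w6: successors {w3, w5}; ¬p there: w3:F, w5:T. ✓
— 3 worlds.
For □(q ∨ ¬p):
w0: successors {w3}; q ∨ ¬p there: w3:F. ✗
w1: no successors, so □(q ∨ ¬p) holds vacuously. ✓
w2: successors {w1, w5}; q ∨ ¬p there: w1:F, w5:T. ✗
w3: no successors, so □(q ∨ ¬p) holds vacuously. ✓
w4: successors {w5}; q ∨ ¬p there: w5:T. ✓
w5: no successors, so □(q ∨ ¬p) holds vacuously. ✓
w6: successors {w3, w5}; q ∨ ¬p there: w3:F, w5:T. ✗
— 4 worlds.

3 and 4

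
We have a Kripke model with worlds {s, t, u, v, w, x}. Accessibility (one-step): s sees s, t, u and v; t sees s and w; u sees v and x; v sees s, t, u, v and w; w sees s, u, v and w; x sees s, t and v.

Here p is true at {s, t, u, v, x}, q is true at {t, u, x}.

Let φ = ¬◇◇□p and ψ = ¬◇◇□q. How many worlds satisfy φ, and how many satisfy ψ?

0 and 6

For ¬◇◇□p:
s: ◇◇□p is T. ✗
t: ◇◇□p is T. ✗
u: ◇◇□p is T. ✗
v: ◇◇□p is T. ✗
w: ◇◇□p is T. ✗
x: ◇◇□p is T. ✗
— 0 worlds.
For ¬◇◇□q:
s: ◇◇□q is F. ✓
t: ◇◇□q is F. ✓
u: ◇◇□q is F. ✓
v: ◇◇□q is F. ✓
w: ◇◇□q is F. ✓
x: ◇◇□q is F. ✓
— 6 worlds.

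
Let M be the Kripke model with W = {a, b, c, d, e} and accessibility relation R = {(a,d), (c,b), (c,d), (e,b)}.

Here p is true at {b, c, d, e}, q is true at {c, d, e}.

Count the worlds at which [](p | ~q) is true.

a: successors {d}; p | ~q there: d:T. ✓
b: no successors, so [](p | ~q) holds vacuously. ✓
c: successors {b, d}; p | ~q there: b:T, d:T. ✓
d: no successors, so [](p | ~q) holds vacuously. ✓
e: successors {b}; p | ~q there: b:T. ✓
Satisfying worlds: {a, b, c, d, e}.

5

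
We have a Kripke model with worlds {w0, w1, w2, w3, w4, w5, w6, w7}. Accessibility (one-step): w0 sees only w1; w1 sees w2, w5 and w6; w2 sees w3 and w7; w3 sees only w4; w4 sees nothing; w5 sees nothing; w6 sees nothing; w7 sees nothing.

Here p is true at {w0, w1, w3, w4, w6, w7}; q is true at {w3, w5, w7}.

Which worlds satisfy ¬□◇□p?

{w1, w2, w3}

w0: □◇□p is T. ✗
w1: □◇□p is F. ✓
w2: □◇□p is F. ✓
w3: □◇□p is F. ✓
w4: □◇□p is T. ✗
w5: □◇□p is T. ✗
w6: □◇□p is T. ✗
w7: □◇□p is T. ✗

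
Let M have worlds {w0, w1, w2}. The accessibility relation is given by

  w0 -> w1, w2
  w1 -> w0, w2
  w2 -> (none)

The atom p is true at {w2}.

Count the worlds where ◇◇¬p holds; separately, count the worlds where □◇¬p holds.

For ◇◇¬p:
w0: successors {w1, w2}; ◇¬p there: w1:T, w2:F. ✓
w1: successors {w0, w2}; ◇¬p there: w0:T, w2:F. ✓
w2: no successors, so ◇◇¬p fails. ✗
— 2 worlds.
For □◇¬p:
w0: successors {w1, w2}; ◇¬p there: w1:T, w2:F. ✗
w1: successors {w0, w2}; ◇¬p there: w0:T, w2:F. ✗
w2: no successors, so □◇¬p holds vacuously. ✓
— 1 world.

2 and 1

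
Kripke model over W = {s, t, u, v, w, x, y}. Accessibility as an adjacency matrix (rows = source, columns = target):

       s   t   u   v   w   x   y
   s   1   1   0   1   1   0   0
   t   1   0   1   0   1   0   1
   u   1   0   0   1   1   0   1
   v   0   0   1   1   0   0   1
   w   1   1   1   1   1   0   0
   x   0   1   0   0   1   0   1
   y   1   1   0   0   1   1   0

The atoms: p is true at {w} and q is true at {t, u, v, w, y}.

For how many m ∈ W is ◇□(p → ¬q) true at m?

4

s: successors {s, t, v, w}; □(p → ¬q) there: s:F, t:F, v:T, w:F. ✓
t: successors {s, u, w, y}; □(p → ¬q) there: s:F, u:F, w:F, y:F. ✗
u: successors {s, v, w, y}; □(p → ¬q) there: s:F, v:T, w:F, y:F. ✓
v: successors {u, v, y}; □(p → ¬q) there: u:F, v:T, y:F. ✓
w: successors {s, t, u, v, w}; □(p → ¬q) there: s:F, t:F, u:F, v:T, w:F. ✓
x: successors {t, w, y}; □(p → ¬q) there: t:F, w:F, y:F. ✗
y: successors {s, t, w, x}; □(p → ¬q) there: s:F, t:F, w:F, x:F. ✗
Satisfying worlds: {s, u, v, w}.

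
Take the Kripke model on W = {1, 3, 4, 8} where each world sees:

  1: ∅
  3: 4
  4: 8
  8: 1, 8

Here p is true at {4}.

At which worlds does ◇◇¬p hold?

{3, 4, 8}

1: no successors, so ◇◇¬p fails. ✗
3: successors {4}; ◇¬p there: 4:T. ✓
4: successors {8}; ◇¬p there: 8:T. ✓
8: successors {1, 8}; ◇¬p there: 1:F, 8:T. ✓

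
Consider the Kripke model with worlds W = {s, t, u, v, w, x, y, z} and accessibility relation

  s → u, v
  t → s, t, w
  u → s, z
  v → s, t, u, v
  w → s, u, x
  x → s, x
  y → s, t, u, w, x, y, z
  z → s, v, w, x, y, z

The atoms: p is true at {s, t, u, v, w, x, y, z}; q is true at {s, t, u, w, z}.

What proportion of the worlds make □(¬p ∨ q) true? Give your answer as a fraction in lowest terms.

1/4

s: successors {u, v}; ¬p ∨ q there: u:T, v:F. ✗
t: successors {s, t, w}; ¬p ∨ q there: s:T, t:T, w:T. ✓
u: successors {s, z}; ¬p ∨ q there: s:T, z:T. ✓
v: successors {s, t, u, v}; ¬p ∨ q there: s:T, t:T, u:T, v:F. ✗
w: successors {s, u, x}; ¬p ∨ q there: s:T, u:T, x:F. ✗
x: successors {s, x}; ¬p ∨ q there: s:T, x:F. ✗
y: successors {s, t, u, w, x, y, z}; ¬p ∨ q there: s:T, t:T, u:T, w:T, x:F, y:F, z:T. ✗
z: successors {s, v, w, x, y, z}; ¬p ∨ q there: s:T, v:F, w:T, x:F, y:F, z:T. ✗
That's 2 of 8 worlds, so 2/8 = 1/4.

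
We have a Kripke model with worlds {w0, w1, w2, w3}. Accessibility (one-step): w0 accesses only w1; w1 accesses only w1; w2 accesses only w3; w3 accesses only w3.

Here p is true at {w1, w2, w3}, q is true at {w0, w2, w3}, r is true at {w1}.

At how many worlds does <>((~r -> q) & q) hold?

w0: successors {w1}; (~r -> q) & q there: w1:F. ✗
w1: successors {w1}; (~r -> q) & q there: w1:F. ✗
w2: successors {w3}; (~r -> q) & q there: w3:T. ✓
w3: successors {w3}; (~r -> q) & q there: w3:T. ✓
Satisfying worlds: {w2, w3}.

2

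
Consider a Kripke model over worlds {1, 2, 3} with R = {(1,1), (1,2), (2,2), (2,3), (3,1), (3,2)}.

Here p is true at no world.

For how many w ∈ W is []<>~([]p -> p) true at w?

0

1: successors {1, 2}; <>~([]p -> p) there: 1:F, 2:F. ✗
2: successors {2, 3}; <>~([]p -> p) there: 2:F, 3:F. ✗
3: successors {1, 2}; <>~([]p -> p) there: 1:F, 2:F. ✗
Satisfying worlds: ∅.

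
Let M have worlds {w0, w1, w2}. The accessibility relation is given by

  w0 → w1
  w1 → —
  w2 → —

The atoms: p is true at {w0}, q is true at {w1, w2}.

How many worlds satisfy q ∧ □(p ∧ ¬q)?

w0: q is F, □(p ∧ ¬q) is F. ✗
w1: q is T, □(p ∧ ¬q) is T. ✓
w2: q is T, □(p ∧ ¬q) is T. ✓
Satisfying worlds: {w1, w2}.

2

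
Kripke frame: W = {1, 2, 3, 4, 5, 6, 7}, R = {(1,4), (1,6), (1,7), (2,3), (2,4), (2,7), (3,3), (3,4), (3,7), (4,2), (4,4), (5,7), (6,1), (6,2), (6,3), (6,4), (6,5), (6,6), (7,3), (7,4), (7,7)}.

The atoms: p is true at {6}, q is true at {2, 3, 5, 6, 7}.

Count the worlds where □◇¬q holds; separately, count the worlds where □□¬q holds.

6 and 0

For □◇¬q:
1: successors {4, 6, 7}; ◇¬q there: 4:T, 6:T, 7:T. ✓
2: successors {3, 4, 7}; ◇¬q there: 3:T, 4:T, 7:T. ✓
3: successors {3, 4, 7}; ◇¬q there: 3:T, 4:T, 7:T. ✓
4: successors {2, 4}; ◇¬q there: 2:T, 4:T. ✓
5: successors {7}; ◇¬q there: 7:T. ✓
6: successors {1, 2, 3, 4, 5, 6}; ◇¬q there: 1:T, 2:T, 3:T, 4:T, 5:F, 6:T. ✗
7: successors {3, 4, 7}; ◇¬q there: 3:T, 4:T, 7:T. ✓
— 6 worlds.
For □□¬q:
1: successors {4, 6, 7}; □¬q there: 4:F, 6:F, 7:F. ✗
2: successors {3, 4, 7}; □¬q there: 3:F, 4:F, 7:F. ✗
3: successors {3, 4, 7}; □¬q there: 3:F, 4:F, 7:F. ✗
4: successors {2, 4}; □¬q there: 2:F, 4:F. ✗
5: successors {7}; □¬q there: 7:F. ✗
6: successors {1, 2, 3, 4, 5, 6}; □¬q there: 1:F, 2:F, 3:F, 4:F, 5:F, 6:F. ✗
7: successors {3, 4, 7}; □¬q there: 3:F, 4:F, 7:F. ✗
— 0 worlds.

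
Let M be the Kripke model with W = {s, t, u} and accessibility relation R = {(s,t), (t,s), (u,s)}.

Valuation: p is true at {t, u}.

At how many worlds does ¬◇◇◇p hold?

s: ◇◇◇p is T. ✗
t: ◇◇◇p is F. ✓
u: ◇◇◇p is F. ✓
Satisfying worlds: {t, u}.

2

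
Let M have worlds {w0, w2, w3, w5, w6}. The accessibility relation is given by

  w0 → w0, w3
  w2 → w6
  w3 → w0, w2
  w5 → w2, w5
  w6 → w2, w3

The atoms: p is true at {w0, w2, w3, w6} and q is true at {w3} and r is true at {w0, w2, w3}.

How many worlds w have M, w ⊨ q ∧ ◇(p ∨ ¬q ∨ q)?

1

w0: q is F, ◇(p ∨ ¬q ∨ q) is T. ✗
w2: q is F, ◇(p ∨ ¬q ∨ q) is T. ✗
w3: q is T, ◇(p ∨ ¬q ∨ q) is T. ✓
w5: q is F, ◇(p ∨ ¬q ∨ q) is T. ✗
w6: q is F, ◇(p ∨ ¬q ∨ q) is T. ✗
Satisfying worlds: {w3}.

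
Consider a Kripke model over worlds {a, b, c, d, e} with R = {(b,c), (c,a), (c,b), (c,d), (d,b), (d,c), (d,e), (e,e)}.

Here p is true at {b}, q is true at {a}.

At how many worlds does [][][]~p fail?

3

a: no successors, so [][][]~p holds vacuously. ✓
b: successors {c}; [][]~p there: c:F. ✗
c: successors {a, b, d}; [][]~p there: a:T, b:F, d:F. ✗
d: successors {b, c, e}; [][]~p there: b:F, c:F, e:T. ✗
e: successors {e}; [][]~p there: e:T. ✓
Satisfying worlds: {a, e}.
So [][][]~p fails at the other 3 worlds.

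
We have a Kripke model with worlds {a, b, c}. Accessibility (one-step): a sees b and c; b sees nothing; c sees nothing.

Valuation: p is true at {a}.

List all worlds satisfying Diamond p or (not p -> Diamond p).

{a}

a: Diamond p is F, not p -> Diamond p is T. ✓
b: Diamond p is F, not p -> Diamond p is F. ✗
c: Diamond p is F, not p -> Diamond p is F. ✗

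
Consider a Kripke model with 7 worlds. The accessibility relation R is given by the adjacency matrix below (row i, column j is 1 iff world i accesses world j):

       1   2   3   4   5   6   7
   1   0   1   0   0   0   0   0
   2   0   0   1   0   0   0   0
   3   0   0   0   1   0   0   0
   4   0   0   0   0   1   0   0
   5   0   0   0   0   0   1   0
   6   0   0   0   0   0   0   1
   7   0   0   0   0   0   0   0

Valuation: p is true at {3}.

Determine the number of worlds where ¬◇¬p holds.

1: ◇¬p is T. ✗
2: ◇¬p is F. ✓
3: ◇¬p is T. ✗
4: ◇¬p is T. ✗
5: ◇¬p is T. ✗
6: ◇¬p is T. ✗
7: ◇¬p is F. ✓
Satisfying worlds: {2, 7}.

2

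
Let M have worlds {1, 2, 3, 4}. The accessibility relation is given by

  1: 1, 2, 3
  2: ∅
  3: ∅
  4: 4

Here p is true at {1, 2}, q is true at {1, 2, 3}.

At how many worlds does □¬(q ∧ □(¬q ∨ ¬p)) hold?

3

1: successors {1, 2, 3}; ¬(q ∧ □(¬q ∨ ¬p)) there: 1:T, 2:F, 3:F. ✗
2: no successors, so □¬(q ∧ □(¬q ∨ ¬p)) holds vacuously. ✓
3: no successors, so □¬(q ∧ □(¬q ∨ ¬p)) holds vacuously. ✓
4: successors {4}; ¬(q ∧ □(¬q ∨ ¬p)) there: 4:T. ✓
Satisfying worlds: {2, 3, 4}.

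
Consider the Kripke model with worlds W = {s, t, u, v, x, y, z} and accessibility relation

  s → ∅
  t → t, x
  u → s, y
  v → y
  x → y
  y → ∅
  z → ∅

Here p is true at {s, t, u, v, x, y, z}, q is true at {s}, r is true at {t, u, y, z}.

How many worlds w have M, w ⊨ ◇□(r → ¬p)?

s: no successors, so ◇□(r → ¬p) fails. ✗
t: successors {t, x}; □(r → ¬p) there: t:F, x:F. ✗
u: successors {s, y}; □(r → ¬p) there: s:T, y:T. ✓
v: successors {y}; □(r → ¬p) there: y:T. ✓
x: successors {y}; □(r → ¬p) there: y:T. ✓
y: no successors, so ◇□(r → ¬p) fails. ✗
z: no successors, so ◇□(r → ¬p) fails. ✗
Satisfying worlds: {u, v, x}.

3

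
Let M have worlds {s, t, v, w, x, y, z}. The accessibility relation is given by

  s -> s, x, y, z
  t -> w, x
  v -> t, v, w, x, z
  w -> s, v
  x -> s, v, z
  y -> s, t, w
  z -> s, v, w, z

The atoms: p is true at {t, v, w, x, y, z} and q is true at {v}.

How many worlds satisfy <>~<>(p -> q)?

s: successors {s, x, y, z}; ~<>(p -> q) there: s:F, x:F, y:F, z:F. ✗
t: successors {w, x}; ~<>(p -> q) there: w:F, x:F. ✗
v: successors {t, v, w, x, z}; ~<>(p -> q) there: t:T, v:F, w:F, x:F, z:F. ✓
w: successors {s, v}; ~<>(p -> q) there: s:F, v:F. ✗
x: successors {s, v, z}; ~<>(p -> q) there: s:F, v:F, z:F. ✗
y: successors {s, t, w}; ~<>(p -> q) there: s:F, t:T, w:F. ✓
z: successors {s, v, w, z}; ~<>(p -> q) there: s:F, v:F, w:F, z:F. ✗
Satisfying worlds: {v, y}.

2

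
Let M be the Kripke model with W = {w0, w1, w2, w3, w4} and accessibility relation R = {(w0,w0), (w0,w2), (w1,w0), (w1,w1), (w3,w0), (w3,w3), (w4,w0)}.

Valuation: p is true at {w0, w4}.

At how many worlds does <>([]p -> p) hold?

w0: successors {w0, w2}; []p -> p there: w0:T, w2:F. ✓
w1: successors {w0, w1}; []p -> p there: w0:T, w1:T. ✓
w2: no successors, so <>([]p -> p) fails. ✗
w3: successors {w0, w3}; []p -> p there: w0:T, w3:T. ✓
w4: successors {w0}; []p -> p there: w0:T. ✓
Satisfying worlds: {w0, w1, w3, w4}.

4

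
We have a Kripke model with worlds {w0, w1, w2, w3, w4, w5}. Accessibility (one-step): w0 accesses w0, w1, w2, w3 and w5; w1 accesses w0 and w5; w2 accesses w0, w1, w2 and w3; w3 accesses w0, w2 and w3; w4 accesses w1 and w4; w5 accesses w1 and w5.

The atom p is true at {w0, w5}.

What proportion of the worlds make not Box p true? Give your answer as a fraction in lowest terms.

w0: Box p is F. ✓
w1: Box p is T. ✗
w2: Box p is F. ✓
w3: Box p is F. ✓
w4: Box p is F. ✓
w5: Box p is F. ✓
That's 5 of 6 worlds, so 5/6.

5/6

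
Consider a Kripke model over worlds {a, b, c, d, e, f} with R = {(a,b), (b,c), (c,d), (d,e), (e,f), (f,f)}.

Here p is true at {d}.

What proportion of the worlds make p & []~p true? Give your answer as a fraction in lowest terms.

a: p is F, []~p is T. ✗
b: p is F, []~p is T. ✗
c: p is F, []~p is F. ✗
d: p is T, []~p is T. ✓
e: p is F, []~p is T. ✗
f: p is F, []~p is T. ✗
That's 1 of 6 worlds, so 1/6.

1/6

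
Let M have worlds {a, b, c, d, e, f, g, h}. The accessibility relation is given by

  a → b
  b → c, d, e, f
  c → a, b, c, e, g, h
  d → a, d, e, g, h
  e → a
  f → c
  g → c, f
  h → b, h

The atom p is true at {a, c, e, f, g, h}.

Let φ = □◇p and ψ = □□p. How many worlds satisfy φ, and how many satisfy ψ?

For □◇p:
a: successors {b}; ◇p there: b:T. ✓
b: successors {c, d, e, f}; ◇p there: c:T, d:T, e:T, f:T. ✓
c: successors {a, b, c, e, g, h}; ◇p there: a:F, b:T, c:T, e:T, g:T, h:T. ✗
d: successors {a, d, e, g, h}; ◇p there: a:F, d:T, e:T, g:T, h:T. ✗
e: successors {a}; ◇p there: a:F. ✗
f: successors {c}; ◇p there: c:T. ✓
g: successors {c, f}; ◇p there: c:T, f:T. ✓
h: successors {b, h}; ◇p there: b:T, h:T. ✓
— 5 worlds.
For □□p:
a: successors {b}; □p there: b:F. ✗
b: successors {c, d, e, f}; □p there: c:F, d:F, e:T, f:T. ✗
c: successors {a, b, c, e, g, h}; □p there: a:F, b:F, c:F, e:T, g:T, h:F. ✗
d: successors {a, d, e, g, h}; □p there: a:F, d:F, e:T, g:T, h:F. ✗
e: successors {a}; □p there: a:F. ✗
f: successors {c}; □p there: c:F. ✗
g: successors {c, f}; □p there: c:F, f:T. ✗
h: successors {b, h}; □p there: b:F, h:F. ✗
— 0 worlds.

5 and 0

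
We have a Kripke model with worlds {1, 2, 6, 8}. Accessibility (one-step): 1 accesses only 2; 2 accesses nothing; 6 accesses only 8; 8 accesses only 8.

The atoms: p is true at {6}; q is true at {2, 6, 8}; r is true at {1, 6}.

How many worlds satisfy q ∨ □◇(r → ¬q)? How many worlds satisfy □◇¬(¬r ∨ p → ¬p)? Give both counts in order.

For q ∨ □◇(r → ¬q):
1: q is F, □◇(r → ¬q) is F. ✗
2: q is T, □◇(r → ¬q) is T. ✓
6: q is T, □◇(r → ¬q) is T. ✓
8: q is T, □◇(r → ¬q) is T. ✓
— 3 worlds.
For □◇¬(¬r ∨ p → ¬p):
1: successors {2}; ◇¬(¬r ∨ p → ¬p) there: 2:F. ✗
2: no successors, so □◇¬(¬r ∨ p → ¬p) holds vacuously. ✓
6: successors {8}; ◇¬(¬r ∨ p → ¬p) there: 8:F. ✗
8: successors {8}; ◇¬(¬r ∨ p → ¬p) there: 8:F. ✗
— 1 world.

3 and 1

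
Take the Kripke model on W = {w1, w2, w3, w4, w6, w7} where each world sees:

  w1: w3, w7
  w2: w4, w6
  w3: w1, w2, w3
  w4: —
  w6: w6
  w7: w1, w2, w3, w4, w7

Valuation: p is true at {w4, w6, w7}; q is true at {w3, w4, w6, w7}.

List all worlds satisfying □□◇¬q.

w1: successors {w3, w7}; □◇¬q there: w3:F, w7:F. ✗
w2: successors {w4, w6}; □◇¬q there: w4:T, w6:F. ✗
w3: successors {w1, w2, w3}; □◇¬q there: w1:T, w2:F, w3:F. ✗
w4: no successors, so □□◇¬q holds vacuously. ✓
w6: successors {w6}; □◇¬q there: w6:F. ✗
w7: successors {w1, w2, w3, w4, w7}; □◇¬q there: w1:T, w2:F, w3:F, w4:T, w7:F. ✗

{w4}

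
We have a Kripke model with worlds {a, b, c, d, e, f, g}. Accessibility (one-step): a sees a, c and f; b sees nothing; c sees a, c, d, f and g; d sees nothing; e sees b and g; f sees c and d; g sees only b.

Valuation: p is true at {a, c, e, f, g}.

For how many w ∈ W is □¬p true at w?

a: successors {a, c, f}; ¬p there: a:F, c:F, f:F. ✗
b: no successors, so □¬p holds vacuously. ✓
c: successors {a, c, d, f, g}; ¬p there: a:F, c:F, d:T, f:F, g:F. ✗
d: no successors, so □¬p holds vacuously. ✓
e: successors {b, g}; ¬p there: b:T, g:F. ✗
f: successors {c, d}; ¬p there: c:F, d:T. ✗
g: successors {b}; ¬p there: b:T. ✓
Satisfying worlds: {b, d, g}.

3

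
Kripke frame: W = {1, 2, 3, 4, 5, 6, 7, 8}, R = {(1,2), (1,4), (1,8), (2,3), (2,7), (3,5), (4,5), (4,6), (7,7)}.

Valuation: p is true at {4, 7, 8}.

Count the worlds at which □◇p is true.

1: successors {2, 4, 8}; ◇p there: 2:T, 4:F, 8:F. ✗
2: successors {3, 7}; ◇p there: 3:F, 7:T. ✗
3: successors {5}; ◇p there: 5:F. ✗
4: successors {5, 6}; ◇p there: 5:F, 6:F. ✗
5: no successors, so □◇p holds vacuously. ✓
6: no successors, so □◇p holds vacuously. ✓
7: successors {7}; ◇p there: 7:T. ✓
8: no successors, so □◇p holds vacuously. ✓
Satisfying worlds: {5, 6, 7, 8}.

4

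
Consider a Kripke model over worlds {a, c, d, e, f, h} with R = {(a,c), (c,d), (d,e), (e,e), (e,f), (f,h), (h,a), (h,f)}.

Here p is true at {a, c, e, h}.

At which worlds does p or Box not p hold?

a: p is T, Box not p is F. ✓
c: p is T, Box not p is T. ✓
d: p is F, Box not p is F. ✗
e: p is T, Box not p is F. ✓
f: p is F, Box not p is F. ✗
h: p is T, Box not p is F. ✓

{a, c, e, h}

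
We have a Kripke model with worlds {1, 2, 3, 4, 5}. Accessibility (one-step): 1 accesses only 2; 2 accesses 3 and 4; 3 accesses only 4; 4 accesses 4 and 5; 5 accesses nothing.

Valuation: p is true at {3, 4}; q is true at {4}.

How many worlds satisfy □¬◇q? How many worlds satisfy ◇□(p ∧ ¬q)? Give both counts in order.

1 and 1

For □¬◇q:
1: successors {2}; ¬◇q there: 2:F. ✗
2: successors {3, 4}; ¬◇q there: 3:F, 4:F. ✗
3: successors {4}; ¬◇q there: 4:F. ✗
4: successors {4, 5}; ¬◇q there: 4:F, 5:T. ✗
5: no successors, so □¬◇q holds vacuously. ✓
— 1 world.
For ◇□(p ∧ ¬q):
1: successors {2}; □(p ∧ ¬q) there: 2:F. ✗
2: successors {3, 4}; □(p ∧ ¬q) there: 3:F, 4:F. ✗
3: successors {4}; □(p ∧ ¬q) there: 4:F. ✗
4: successors {4, 5}; □(p ∧ ¬q) there: 4:F, 5:T. ✓
5: no successors, so ◇□(p ∧ ¬q) fails. ✗
— 1 world.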